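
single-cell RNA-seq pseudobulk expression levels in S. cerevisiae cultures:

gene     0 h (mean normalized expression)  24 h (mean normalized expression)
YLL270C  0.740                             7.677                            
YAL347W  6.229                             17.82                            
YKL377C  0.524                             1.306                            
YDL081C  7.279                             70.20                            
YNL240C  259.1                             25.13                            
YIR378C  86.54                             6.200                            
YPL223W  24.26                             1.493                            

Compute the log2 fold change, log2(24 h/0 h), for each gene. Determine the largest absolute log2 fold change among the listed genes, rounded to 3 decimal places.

4.022

log2(7.677/0.740) = 3.375  (YLL270C)
log2(17.82/6.229) = 1.516  (YAL347W)
log2(1.306/0.524) = 1.318  (YKL377C)
log2(70.20/7.279) = 3.270  (YDL081C)
log2(25.13/259.1) = -3.366  (YNL240C)
log2(6.200/86.54) = -3.803  (YIR378C)
log2(1.493/24.26) = -4.022  (YPL223W)
The largest magnitude belongs to YPL223W.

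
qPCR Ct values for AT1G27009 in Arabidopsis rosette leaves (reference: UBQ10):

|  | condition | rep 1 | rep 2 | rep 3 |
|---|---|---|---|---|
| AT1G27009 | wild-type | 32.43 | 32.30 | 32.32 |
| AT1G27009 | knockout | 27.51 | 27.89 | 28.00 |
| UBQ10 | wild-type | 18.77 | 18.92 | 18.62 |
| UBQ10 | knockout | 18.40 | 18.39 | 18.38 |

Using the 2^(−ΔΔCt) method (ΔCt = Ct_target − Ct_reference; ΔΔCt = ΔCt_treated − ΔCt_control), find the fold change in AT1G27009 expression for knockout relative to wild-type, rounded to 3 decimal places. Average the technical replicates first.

18.001

Mean Ct: AT1G27009 wild-type 32.350; AT1G27009 knockout 27.800; UBQ10 wild-type 18.770; UBQ10 knockout 18.390
ΔCt(wild-type) = 32.350 − 18.770 = 13.580
ΔCt(knockout) = 27.800 − 18.390 = 9.410
ΔΔCt = 9.410 − 13.580 = -4.170
Fold change = 2^(−(-4.170)) = 2^4.170 = 18.0009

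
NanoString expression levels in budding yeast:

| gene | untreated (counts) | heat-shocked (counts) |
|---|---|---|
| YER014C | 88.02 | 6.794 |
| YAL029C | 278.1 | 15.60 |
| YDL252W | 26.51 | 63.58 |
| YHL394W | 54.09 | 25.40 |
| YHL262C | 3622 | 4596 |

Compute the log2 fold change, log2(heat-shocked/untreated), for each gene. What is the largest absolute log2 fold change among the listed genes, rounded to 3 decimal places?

log2(6.794/88.02) = -3.695  (YER014C)
log2(15.60/278.1) = -4.156  (YAL029C)
log2(63.58/26.51) = 1.262  (YDL252W)
log2(25.40/54.09) = -1.091  (YHL394W)
log2(4596/3622) = 0.344  (YHL262C)
The largest magnitude belongs to YAL029C.

4.156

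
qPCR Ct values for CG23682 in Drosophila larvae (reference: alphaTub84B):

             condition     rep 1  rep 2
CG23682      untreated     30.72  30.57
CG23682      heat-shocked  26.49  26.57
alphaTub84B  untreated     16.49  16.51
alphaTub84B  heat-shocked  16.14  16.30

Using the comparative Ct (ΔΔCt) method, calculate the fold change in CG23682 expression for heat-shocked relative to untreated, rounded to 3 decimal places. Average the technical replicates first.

Mean Ct: CG23682 untreated 30.645; CG23682 heat-shocked 26.530; alphaTub84B untreated 16.500; alphaTub84B heat-shocked 16.220
ΔCt(untreated) = 30.645 − 16.500 = 14.145
ΔCt(heat-shocked) = 26.530 − 16.220 = 10.310
ΔΔCt = 10.310 − 14.145 = -3.835
Fold change = 2^(−(-3.835)) = 2^3.835 = 14.2709

14.271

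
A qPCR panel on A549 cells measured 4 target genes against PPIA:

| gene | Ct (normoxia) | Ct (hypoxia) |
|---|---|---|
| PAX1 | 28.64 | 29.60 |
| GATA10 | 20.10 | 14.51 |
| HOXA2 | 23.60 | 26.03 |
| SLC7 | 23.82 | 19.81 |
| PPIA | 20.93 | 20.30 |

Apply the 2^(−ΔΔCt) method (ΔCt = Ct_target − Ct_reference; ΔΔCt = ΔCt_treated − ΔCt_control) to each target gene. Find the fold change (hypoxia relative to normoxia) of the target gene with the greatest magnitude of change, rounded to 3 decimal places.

31.125

PAX1: ΔΔCt = (29.60−20.30) − (28.64−20.93) = 9.30 − 7.71 = 1.59; fold change = 2^-1.59 = 0.332
GATA10: ΔΔCt = (14.51−20.30) − (20.10−20.93) = -5.79 − (-0.83) = -4.96; fold change = 2^4.96 = 31.125
HOXA2: ΔΔCt = (26.03−20.30) − (23.60−20.93) = 5.73 − 2.67 = 3.06; fold change = 2^-3.06 = 0.120
SLC7: ΔΔCt = (19.81−20.30) − (23.82−20.93) = -0.49 − 2.89 = -3.38; fold change = 2^3.38 = 10.411
GATA10 has the largest |ΔΔCt| = 4.96.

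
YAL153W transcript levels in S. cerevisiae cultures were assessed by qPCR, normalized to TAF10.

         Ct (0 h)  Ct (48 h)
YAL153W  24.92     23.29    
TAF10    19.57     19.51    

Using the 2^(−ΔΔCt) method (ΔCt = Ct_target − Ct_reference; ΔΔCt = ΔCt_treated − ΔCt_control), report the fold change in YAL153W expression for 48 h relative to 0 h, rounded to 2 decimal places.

ΔCt(0 h) = 24.920 − 19.570 = 5.350
ΔCt(48 h) = 23.290 − 19.510 = 3.780
ΔΔCt = 3.780 − 5.350 = -1.570
Fold change = 2^(−(-1.570)) = 2^1.570 = 2.969

2.97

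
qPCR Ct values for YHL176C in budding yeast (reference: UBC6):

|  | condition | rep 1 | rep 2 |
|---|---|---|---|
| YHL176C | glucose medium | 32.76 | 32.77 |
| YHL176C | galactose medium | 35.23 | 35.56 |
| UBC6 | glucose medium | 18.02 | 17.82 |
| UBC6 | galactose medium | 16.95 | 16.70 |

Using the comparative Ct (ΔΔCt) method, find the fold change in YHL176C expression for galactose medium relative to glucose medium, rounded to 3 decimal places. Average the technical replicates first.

Mean Ct: YHL176C glucose medium 32.765; YHL176C galactose medium 35.395; UBC6 glucose medium 17.920; UBC6 galactose medium 16.825
ΔCt(glucose medium) = 32.765 − 17.920 = 14.845
ΔCt(galactose medium) = 35.395 − 16.825 = 18.570
ΔΔCt = 18.570 − 14.845 = 3.725
Fold change = 2^(−3.725) = 0.0756

0.076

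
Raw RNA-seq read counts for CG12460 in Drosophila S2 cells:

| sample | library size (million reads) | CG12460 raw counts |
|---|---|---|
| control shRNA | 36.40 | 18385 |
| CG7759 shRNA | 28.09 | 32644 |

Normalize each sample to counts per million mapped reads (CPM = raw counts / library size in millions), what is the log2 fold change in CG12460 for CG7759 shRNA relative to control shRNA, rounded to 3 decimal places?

1.202

CPM(control shRNA) = 18385 / 36.40 = 505.0824
CPM(CG7759 shRNA) = 32644 / 28.09 = 1162.1218
Fold change = 1162.1218 / 505.0824 = 2.30086
log2(2.30086) = 1.2022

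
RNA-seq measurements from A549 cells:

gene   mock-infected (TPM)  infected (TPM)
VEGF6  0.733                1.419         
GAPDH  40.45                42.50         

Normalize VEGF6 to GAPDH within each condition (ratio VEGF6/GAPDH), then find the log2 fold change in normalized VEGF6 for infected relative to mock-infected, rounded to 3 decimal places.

0.882

VEGF6/GAPDH (mock-infected) = 0.733 / 40.45 = 0.018121
VEGF6/GAPDH (infected) = 1.419 / 42.50 = 0.033388
Fold change = 0.033388 / 0.018121 = 1.8425
log2(1.8425) = 0.8817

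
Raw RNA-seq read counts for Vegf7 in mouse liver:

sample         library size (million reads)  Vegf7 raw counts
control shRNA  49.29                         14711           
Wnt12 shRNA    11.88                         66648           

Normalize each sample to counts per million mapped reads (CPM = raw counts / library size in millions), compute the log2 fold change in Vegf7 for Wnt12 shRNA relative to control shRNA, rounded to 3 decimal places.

CPM(control shRNA) = 14711 / 49.29 = 298.4581
CPM(Wnt12 shRNA) = 66648 / 11.88 = 5610.1010
Fold change = 5610.1010 / 298.4581 = 18.79695
log2(18.79695) = 4.2324

4.232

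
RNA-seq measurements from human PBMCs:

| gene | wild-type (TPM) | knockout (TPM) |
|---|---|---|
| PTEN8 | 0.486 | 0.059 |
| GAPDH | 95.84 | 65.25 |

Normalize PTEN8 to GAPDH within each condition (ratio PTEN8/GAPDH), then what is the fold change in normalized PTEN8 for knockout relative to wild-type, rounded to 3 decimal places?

PTEN8/GAPDH (wild-type) = 0.486 / 95.84 = 0.005071
PTEN8/GAPDH (knockout) = 0.059 / 65.25 = 0.00090421
Fold change = 0.00090421 / 0.005071 = 0.1783

0.178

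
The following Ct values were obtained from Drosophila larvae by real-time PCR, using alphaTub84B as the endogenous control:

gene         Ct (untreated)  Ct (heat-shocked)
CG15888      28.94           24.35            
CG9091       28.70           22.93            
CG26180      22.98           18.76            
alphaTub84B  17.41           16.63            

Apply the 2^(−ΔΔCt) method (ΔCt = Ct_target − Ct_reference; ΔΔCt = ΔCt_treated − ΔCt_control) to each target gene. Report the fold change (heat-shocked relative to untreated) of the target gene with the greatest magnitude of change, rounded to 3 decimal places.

31.779

CG15888: ΔΔCt = (24.35−16.63) − (28.94−17.41) = 7.72 − 11.53 = -3.81; fold change = 2^3.81 = 14.026
CG9091: ΔΔCt = (22.93−16.63) − (28.70−17.41) = 6.30 − 11.29 = -4.99; fold change = 2^4.99 = 31.779
CG26180: ΔΔCt = (18.76−16.63) − (22.98−17.41) = 2.13 − 5.57 = -3.44; fold change = 2^3.44 = 10.853
CG9091 has the largest |ΔΔCt| = 4.99.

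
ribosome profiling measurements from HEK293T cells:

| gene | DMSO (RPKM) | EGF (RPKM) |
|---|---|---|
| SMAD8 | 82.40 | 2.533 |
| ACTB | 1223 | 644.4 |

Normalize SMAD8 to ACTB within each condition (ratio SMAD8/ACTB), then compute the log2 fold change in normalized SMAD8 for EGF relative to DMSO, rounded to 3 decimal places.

-4.099

SMAD8/ACTB (DMSO) = 82.40 / 1223 = 0.067375
SMAD8/ACTB (EGF) = 2.533 / 644.4 = 0.0039308
Fold change = 0.0039308 / 0.067375 = 0.0583
log2(0.0583) = -4.0993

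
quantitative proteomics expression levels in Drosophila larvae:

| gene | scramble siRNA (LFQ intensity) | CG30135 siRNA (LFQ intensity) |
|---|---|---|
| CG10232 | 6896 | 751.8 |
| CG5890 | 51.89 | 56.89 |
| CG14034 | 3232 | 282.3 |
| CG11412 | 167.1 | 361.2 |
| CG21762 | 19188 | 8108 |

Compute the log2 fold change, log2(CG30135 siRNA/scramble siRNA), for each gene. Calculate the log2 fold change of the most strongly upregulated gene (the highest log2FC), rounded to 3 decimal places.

log2(751.8/6896) = -3.197  (CG10232)
log2(56.89/51.89) = 0.133  (CG5890)
log2(282.3/3232) = -3.517  (CG14034)
log2(361.2/167.1) = 1.112  (CG11412)
log2(8108/19188) = -1.243  (CG21762)
CG11412 is most strongly upregulated.

1.112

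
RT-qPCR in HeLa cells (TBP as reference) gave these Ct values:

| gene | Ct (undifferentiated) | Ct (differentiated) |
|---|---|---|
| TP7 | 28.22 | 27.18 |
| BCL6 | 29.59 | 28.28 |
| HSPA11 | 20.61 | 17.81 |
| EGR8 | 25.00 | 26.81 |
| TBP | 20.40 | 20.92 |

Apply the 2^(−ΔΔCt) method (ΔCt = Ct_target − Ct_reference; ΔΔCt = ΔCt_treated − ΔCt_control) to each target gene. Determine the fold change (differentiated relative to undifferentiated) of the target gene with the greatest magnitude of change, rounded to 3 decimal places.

9.987

TP7: ΔΔCt = (27.18−20.92) − (28.22−20.40) = 6.26 − 7.82 = -1.56; fold change = 2^1.56 = 2.949
BCL6: ΔΔCt = (28.28−20.92) − (29.59−20.40) = 7.36 − 9.19 = -1.83; fold change = 2^1.83 = 3.555
HSPA11: ΔΔCt = (17.81−20.92) − (20.61−20.40) = -3.11 − 0.21 = -3.32; fold change = 2^3.32 = 9.987
EGR8: ΔΔCt = (26.81−20.92) − (25.00−20.40) = 5.89 − 4.60 = 1.29; fold change = 2^-1.29 = 0.409
HSPA11 has the largest |ΔΔCt| = 3.32.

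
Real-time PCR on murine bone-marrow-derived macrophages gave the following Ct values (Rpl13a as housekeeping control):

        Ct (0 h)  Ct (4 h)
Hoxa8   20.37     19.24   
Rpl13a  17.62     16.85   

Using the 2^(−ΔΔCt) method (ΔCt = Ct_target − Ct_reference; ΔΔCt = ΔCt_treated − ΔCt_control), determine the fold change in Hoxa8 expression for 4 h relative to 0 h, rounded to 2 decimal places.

1.28

ΔCt(0 h) = 20.370 − 17.620 = 2.750
ΔCt(4 h) = 19.240 − 16.850 = 2.390
ΔΔCt = 2.390 − 2.750 = -0.360
Fold change = 2^(−(-0.360)) = 2^0.360 = 1.283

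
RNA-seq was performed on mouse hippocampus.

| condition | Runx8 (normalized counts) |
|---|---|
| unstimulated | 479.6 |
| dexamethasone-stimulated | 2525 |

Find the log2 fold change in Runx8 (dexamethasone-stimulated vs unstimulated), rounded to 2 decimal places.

2.40

Fold change = 2525 / 479.6 = 5.2648
log2(5.2648) = 2.396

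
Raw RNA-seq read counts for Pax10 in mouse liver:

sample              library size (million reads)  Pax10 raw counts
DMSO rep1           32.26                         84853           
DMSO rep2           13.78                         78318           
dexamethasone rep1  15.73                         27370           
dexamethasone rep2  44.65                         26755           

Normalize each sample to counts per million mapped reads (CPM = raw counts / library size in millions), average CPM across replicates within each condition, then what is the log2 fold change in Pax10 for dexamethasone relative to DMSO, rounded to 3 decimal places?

-1.829

CPM(DMSO rep1) = 84853 / 32.26 = 2630.2852
CPM(DMSO rep2) = 78318 / 13.78 = 5683.4543
CPM(dexamethasone rep1) = 27370 / 15.73 = 1739.9873
CPM(dexamethasone rep2) = 26755 / 44.65 = 599.2161
mean CPM(DMSO) = 4156.8697; mean CPM(dexamethasone) = 1169.6017
Fold change = 1169.6017 / 4156.8697 = 0.28137
log2(0.28137) = -1.8295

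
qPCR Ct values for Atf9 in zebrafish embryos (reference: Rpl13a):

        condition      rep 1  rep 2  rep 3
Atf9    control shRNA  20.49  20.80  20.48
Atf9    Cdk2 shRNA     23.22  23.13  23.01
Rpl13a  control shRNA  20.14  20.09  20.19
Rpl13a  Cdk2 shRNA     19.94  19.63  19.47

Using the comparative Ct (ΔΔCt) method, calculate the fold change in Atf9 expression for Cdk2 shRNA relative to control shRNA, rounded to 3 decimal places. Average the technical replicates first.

0.126

Mean Ct: Atf9 control shRNA 20.590; Atf9 Cdk2 shRNA 23.120; Rpl13a control shRNA 20.140; Rpl13a Cdk2 shRNA 19.680
ΔCt(control shRNA) = 20.590 − 20.140 = 0.450
ΔCt(Cdk2 shRNA) = 23.120 − 19.680 = 3.440
ΔΔCt = 3.440 − 0.450 = 2.990
Fold change = 2^(−2.990) = 0.1259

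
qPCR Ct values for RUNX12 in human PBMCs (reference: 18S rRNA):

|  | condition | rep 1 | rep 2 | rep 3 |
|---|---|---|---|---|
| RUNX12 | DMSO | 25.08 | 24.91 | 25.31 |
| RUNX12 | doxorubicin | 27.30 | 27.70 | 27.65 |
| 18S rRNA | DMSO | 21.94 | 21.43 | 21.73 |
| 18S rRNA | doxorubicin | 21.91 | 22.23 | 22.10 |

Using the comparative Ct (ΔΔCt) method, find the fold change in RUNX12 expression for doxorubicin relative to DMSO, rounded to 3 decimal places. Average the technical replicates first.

0.238

Mean Ct: RUNX12 DMSO 25.100; RUNX12 doxorubicin 27.550; 18S rRNA DMSO 21.700; 18S rRNA doxorubicin 22.080
ΔCt(DMSO) = 25.100 − 21.700 = 3.400
ΔCt(doxorubicin) = 27.550 − 22.080 = 5.470
ΔΔCt = 5.470 − 3.400 = 2.070
Fold change = 2^(−2.070) = 0.2382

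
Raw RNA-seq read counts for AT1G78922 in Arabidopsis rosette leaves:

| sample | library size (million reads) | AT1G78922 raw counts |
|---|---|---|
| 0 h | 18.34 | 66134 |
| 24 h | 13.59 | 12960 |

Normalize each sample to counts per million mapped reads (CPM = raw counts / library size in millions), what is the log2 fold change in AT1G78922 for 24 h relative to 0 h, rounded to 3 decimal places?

CPM(0 h) = 66134 / 18.34 = 3605.9978
CPM(24 h) = 12960 / 13.59 = 953.6424
Fold change = 953.6424 / 3605.9978 = 0.26446
log2(0.26446) = -1.9189

-1.919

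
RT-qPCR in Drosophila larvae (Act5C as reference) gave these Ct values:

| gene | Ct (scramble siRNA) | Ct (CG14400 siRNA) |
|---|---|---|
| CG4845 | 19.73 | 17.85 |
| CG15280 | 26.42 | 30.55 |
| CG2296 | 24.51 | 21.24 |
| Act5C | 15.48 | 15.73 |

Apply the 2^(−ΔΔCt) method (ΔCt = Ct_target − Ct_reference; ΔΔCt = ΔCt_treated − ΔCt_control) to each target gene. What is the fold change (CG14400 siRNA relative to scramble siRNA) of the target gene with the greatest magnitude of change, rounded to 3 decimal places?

0.068

CG4845: ΔΔCt = (17.85−15.73) − (19.73−15.48) = 2.12 − 4.25 = -2.13; fold change = 2^2.13 = 4.377
CG15280: ΔΔCt = (30.55−15.73) − (26.42−15.48) = 14.82 − 10.94 = 3.88; fold change = 2^-3.88 = 0.068
CG2296: ΔΔCt = (21.24−15.73) − (24.51−15.48) = 5.51 − 9.03 = -3.52; fold change = 2^3.52 = 11.472
CG15280 has the largest |ΔΔCt| = 3.88.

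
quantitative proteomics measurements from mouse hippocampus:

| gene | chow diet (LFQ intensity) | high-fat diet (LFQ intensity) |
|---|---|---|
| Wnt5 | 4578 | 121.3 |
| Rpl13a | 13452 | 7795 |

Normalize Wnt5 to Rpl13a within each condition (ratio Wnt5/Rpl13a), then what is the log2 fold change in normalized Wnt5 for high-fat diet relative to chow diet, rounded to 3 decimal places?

Wnt5/Rpl13a (chow diet) = 4578 / 13452 = 0.34032
Wnt5/Rpl13a (high-fat diet) = 121.3 / 7795 = 0.015561
Fold change = 0.015561 / 0.34032 = 0.0457
log2(0.0457) = -4.4509

-4.451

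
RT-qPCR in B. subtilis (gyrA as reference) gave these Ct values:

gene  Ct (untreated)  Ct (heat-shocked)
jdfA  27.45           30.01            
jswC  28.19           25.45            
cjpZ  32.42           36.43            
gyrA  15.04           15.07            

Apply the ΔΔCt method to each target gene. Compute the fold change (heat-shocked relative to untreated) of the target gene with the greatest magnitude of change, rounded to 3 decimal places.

0.063

jdfA: ΔΔCt = (30.01−15.07) − (27.45−15.04) = 14.94 − 12.41 = 2.53; fold change = 2^-2.53 = 0.173
jswC: ΔΔCt = (25.45−15.07) − (28.19−15.04) = 10.38 − 13.15 = -2.77; fold change = 2^2.77 = 6.821
cjpZ: ΔΔCt = (36.43−15.07) − (32.42−15.04) = 21.36 − 17.38 = 3.98; fold change = 2^-3.98 = 0.063
cjpZ has the largest |ΔΔCt| = 3.98.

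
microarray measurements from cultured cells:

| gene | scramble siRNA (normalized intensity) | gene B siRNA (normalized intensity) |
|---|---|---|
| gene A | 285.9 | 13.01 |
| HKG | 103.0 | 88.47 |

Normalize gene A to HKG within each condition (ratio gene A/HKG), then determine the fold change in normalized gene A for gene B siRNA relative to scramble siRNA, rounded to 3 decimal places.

0.053

gene A/HKG (scramble siRNA) = 285.9 / 103.0 = 2.7757
gene A/HKG (gene B siRNA) = 13.01 / 88.47 = 0.14706
Fold change = 0.14706 / 2.7757 = 0.0530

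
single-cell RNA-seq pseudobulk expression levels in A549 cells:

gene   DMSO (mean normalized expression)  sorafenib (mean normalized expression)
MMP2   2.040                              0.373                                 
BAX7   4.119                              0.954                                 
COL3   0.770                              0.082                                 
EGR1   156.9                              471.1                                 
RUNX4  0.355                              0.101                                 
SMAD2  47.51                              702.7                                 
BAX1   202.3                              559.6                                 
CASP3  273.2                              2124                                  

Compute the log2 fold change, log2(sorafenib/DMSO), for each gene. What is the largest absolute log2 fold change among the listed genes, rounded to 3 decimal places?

3.887

log2(0.373/2.040) = -2.451  (MMP2)
log2(0.954/4.119) = -2.110  (BAX7)
log2(0.082/0.770) = -3.231  (COL3)
log2(471.1/156.9) = 1.586  (EGR1)
log2(0.101/0.355) = -1.813  (RUNX4)
log2(702.7/47.51) = 3.887  (SMAD2)
log2(559.6/202.3) = 1.468  (BAX1)
log2(2124/273.2) = 2.959  (CASP3)
The largest magnitude belongs to SMAD2.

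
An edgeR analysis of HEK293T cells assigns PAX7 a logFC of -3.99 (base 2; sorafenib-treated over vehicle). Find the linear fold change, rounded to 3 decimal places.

0.063

Fold change = 2^(-3.99) = 0.0629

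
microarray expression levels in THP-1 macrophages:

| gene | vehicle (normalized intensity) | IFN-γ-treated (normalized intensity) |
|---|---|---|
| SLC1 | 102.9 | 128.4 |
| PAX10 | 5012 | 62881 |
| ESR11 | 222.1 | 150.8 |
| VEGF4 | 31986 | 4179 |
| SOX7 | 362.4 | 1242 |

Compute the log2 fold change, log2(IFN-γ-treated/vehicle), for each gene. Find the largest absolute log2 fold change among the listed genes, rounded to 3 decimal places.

3.649

log2(128.4/102.9) = 0.319  (SLC1)
log2(62881/5012) = 3.649  (PAX10)
log2(150.8/222.1) = -0.559  (ESR11)
log2(4179/31986) = -2.936  (VEGF4)
log2(1242/362.4) = 1.777  (SOX7)
The largest magnitude belongs to PAX10.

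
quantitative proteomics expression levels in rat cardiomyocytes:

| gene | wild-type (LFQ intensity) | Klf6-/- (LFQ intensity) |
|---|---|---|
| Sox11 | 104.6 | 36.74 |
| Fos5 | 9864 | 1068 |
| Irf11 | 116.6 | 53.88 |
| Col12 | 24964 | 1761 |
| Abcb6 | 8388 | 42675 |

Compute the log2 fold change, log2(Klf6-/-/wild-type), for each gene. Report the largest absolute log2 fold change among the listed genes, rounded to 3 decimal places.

3.825

log2(36.74/104.6) = -1.509  (Sox11)
log2(1068/9864) = -3.207  (Fos5)
log2(53.88/116.6) = -1.114  (Irf11)
log2(1761/24964) = -3.825  (Col12)
log2(42675/8388) = 2.347  (Abcb6)
The largest magnitude belongs to Col12.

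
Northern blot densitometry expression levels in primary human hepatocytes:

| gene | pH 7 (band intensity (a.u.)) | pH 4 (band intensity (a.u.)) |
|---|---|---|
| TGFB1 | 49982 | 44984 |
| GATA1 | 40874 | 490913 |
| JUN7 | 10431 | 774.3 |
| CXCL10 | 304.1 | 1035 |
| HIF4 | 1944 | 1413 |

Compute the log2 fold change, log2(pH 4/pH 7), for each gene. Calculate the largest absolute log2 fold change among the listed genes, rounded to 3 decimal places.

log2(44984/49982) = -0.152  (TGFB1)
log2(490913/40874) = 3.586  (GATA1)
log2(774.3/10431) = -3.752  (JUN7)
log2(1035/304.1) = 1.767  (CXCL10)
log2(1413/1944) = -0.460  (HIF4)
The largest magnitude belongs to JUN7.

3.752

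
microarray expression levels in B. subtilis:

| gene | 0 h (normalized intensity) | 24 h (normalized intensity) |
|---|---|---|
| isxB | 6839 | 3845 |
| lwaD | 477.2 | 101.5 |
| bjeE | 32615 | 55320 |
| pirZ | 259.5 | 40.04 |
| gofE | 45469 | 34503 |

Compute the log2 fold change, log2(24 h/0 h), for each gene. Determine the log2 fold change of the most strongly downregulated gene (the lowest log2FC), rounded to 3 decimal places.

-2.696

log2(3845/6839) = -0.831  (isxB)
log2(101.5/477.2) = -2.233  (lwaD)
log2(55320/32615) = 0.762  (bjeE)
log2(40.04/259.5) = -2.696  (pirZ)
log2(34503/45469) = -0.398  (gofE)
pirZ is most strongly downregulated.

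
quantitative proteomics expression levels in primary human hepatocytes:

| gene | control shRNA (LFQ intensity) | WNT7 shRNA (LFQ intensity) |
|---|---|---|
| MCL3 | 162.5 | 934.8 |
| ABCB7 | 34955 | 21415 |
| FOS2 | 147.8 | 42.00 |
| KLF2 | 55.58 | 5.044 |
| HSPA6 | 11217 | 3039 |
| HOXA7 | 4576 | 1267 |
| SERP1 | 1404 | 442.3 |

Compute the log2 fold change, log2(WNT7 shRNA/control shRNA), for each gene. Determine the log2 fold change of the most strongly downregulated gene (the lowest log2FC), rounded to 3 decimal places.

-3.462

log2(934.8/162.5) = 2.524  (MCL3)
log2(21415/34955) = -0.707  (ABCB7)
log2(42.00/147.8) = -1.815  (FOS2)
log2(5.044/55.58) = -3.462  (KLF2)
log2(3039/11217) = -1.884  (HSPA6)
log2(1267/4576) = -1.853  (HOXA7)
log2(442.3/1404) = -1.666  (SERP1)
KLF2 is most strongly downregulated.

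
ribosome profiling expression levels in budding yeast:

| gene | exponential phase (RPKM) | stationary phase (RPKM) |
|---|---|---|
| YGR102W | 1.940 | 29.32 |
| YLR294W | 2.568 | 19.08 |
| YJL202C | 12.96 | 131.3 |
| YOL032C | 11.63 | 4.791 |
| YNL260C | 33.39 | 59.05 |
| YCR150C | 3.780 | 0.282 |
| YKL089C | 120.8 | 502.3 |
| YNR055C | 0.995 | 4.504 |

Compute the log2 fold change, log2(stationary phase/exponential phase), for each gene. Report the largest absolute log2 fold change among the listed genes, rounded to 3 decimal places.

3.918

log2(29.32/1.940) = 3.918  (YGR102W)
log2(19.08/2.568) = 2.893  (YLR294W)
log2(131.3/12.96) = 3.341  (YJL202C)
log2(4.791/11.63) = -1.279  (YOL032C)
log2(59.05/33.39) = 0.823  (YNL260C)
log2(0.282/3.780) = -3.745  (YCR150C)
log2(502.3/120.8) = 2.056  (YKL089C)
log2(4.504/0.995) = 2.178  (YNR055C)
The largest magnitude belongs to YGR102W.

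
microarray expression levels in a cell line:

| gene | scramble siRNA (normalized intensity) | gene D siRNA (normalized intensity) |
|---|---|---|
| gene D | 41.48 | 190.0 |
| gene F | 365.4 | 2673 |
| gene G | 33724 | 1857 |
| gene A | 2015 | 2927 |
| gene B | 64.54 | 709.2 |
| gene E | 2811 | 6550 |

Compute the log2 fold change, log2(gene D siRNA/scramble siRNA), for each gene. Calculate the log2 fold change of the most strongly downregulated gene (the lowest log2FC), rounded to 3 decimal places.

-4.183

log2(190.0/41.48) = 2.196  (gene D)
log2(2673/365.4) = 2.871  (gene F)
log2(1857/33724) = -4.183  (gene G)
log2(2927/2015) = 0.539  (gene A)
log2(709.2/64.54) = 3.458  (gene B)
log2(6550/2811) = 1.220  (gene E)
gene G is most strongly downregulated.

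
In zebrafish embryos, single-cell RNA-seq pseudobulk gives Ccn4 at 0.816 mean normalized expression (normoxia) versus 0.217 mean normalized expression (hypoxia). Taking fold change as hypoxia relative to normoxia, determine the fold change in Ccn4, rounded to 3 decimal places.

Fold change = 0.217 / 0.816 = 0.2659
Ccn4 is downregulated.

0.266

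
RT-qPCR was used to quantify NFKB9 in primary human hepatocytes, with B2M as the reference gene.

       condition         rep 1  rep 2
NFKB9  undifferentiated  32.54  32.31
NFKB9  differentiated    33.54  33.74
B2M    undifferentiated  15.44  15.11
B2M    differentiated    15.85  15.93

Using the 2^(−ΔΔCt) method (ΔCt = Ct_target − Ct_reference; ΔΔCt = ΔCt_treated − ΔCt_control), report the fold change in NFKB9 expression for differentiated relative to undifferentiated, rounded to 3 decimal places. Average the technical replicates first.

Mean Ct: NFKB9 undifferentiated 32.425; NFKB9 differentiated 33.640; B2M undifferentiated 15.275; B2M differentiated 15.890
ΔCt(undifferentiated) = 32.425 − 15.275 = 17.150
ΔCt(differentiated) = 33.640 − 15.890 = 17.750
ΔΔCt = 17.750 − 17.150 = 0.600
Fold change = 2^(−0.600) = 0.6598

0.660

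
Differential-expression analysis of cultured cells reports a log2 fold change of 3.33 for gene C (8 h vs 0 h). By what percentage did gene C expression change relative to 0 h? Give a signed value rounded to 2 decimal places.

905.61%

Fold change = 2^(3.33) = 10.0561
Percent change = (FC − 1) × 100% = (10.0561 − 1) × 100 = 905.61%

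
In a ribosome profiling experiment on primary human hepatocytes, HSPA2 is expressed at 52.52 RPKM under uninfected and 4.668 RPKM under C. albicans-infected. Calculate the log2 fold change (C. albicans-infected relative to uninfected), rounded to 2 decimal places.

-3.49

Fold change = 4.668 / 52.52 = 0.0889
log2(0.0889) = -3.492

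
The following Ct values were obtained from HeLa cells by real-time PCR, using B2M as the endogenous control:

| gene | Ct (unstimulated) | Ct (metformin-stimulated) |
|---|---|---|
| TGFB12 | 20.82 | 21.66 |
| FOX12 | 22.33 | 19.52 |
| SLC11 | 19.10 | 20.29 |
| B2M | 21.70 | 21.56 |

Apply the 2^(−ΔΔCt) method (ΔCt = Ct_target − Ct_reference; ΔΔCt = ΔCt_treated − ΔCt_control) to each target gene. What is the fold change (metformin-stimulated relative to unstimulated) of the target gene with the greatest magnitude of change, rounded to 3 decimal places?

6.364

TGFB12: ΔΔCt = (21.66−21.56) − (20.82−21.70) = 0.10 − (-0.88) = 0.98; fold change = 2^-0.98 = 0.507
FOX12: ΔΔCt = (19.52−21.56) − (22.33−21.70) = -2.04 − 0.63 = -2.67; fold change = 2^2.67 = 6.364
SLC11: ΔΔCt = (20.29−21.56) − (19.10−21.70) = -1.27 − (-2.60) = 1.33; fold change = 2^-1.33 = 0.398
FOX12 has the largest |ΔΔCt| = 2.67.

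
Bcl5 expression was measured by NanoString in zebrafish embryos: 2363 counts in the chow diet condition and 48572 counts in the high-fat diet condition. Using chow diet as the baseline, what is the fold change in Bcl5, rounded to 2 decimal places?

Fold change = 48572 / 2363 = 20.555
Bcl5 is upregulated.

20.56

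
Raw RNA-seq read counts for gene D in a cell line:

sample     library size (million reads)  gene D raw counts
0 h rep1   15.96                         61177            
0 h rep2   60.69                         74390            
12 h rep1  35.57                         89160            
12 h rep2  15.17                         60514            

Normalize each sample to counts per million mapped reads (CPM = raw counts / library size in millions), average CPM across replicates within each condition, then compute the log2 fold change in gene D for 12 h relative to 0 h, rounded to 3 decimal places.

CPM(0 h rep1) = 61177 / 15.96 = 3833.1454
CPM(0 h rep2) = 74390 / 60.69 = 1225.7374
CPM(12 h rep1) = 89160 / 35.57 = 2506.6067
CPM(12 h rep2) = 60514 / 15.17 = 3989.0574
mean CPM(0 h) = 2529.4414; mean CPM(12 h) = 3247.8320
Fold change = 3247.8320 / 2529.4414 = 1.28401
log2(1.28401) = 0.3607

0.361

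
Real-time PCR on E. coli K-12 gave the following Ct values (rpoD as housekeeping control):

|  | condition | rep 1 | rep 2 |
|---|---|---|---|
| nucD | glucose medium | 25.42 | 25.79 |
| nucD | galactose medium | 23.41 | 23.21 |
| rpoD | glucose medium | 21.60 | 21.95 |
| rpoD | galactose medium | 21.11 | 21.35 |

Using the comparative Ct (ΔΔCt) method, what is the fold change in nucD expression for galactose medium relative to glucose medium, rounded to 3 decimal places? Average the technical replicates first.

3.364

Mean Ct: nucD glucose medium 25.605; nucD galactose medium 23.310; rpoD glucose medium 21.775; rpoD galactose medium 21.230
ΔCt(glucose medium) = 25.605 − 21.775 = 3.830
ΔCt(galactose medium) = 23.310 − 21.230 = 2.080
ΔΔCt = 2.080 − 3.830 = -1.750
Fold change = 2^(−(-1.750)) = 2^1.750 = 3.3636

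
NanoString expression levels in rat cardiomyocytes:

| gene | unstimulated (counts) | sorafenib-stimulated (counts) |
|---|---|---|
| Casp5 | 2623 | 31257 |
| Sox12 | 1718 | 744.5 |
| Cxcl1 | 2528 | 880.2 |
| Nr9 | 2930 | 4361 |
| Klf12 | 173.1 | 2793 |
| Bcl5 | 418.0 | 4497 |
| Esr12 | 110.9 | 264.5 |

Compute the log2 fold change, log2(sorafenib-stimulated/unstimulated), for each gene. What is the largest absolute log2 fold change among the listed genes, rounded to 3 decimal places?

4.012

log2(31257/2623) = 3.575  (Casp5)
log2(744.5/1718) = -1.206  (Sox12)
log2(880.2/2528) = -1.522  (Cxcl1)
log2(4361/2930) = 0.574  (Nr9)
log2(2793/173.1) = 4.012  (Klf12)
log2(4497/418.0) = 3.427  (Bcl5)
log2(264.5/110.9) = 1.254  (Esr12)
The largest magnitude belongs to Klf12.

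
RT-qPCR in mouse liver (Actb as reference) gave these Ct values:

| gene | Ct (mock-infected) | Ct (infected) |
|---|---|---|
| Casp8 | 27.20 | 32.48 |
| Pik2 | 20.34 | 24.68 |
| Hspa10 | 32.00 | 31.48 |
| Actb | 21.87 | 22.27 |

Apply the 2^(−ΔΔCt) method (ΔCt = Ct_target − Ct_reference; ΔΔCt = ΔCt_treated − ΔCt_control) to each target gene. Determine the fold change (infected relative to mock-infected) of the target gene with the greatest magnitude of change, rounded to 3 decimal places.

Casp8: ΔΔCt = (32.48−22.27) − (27.20−21.87) = 10.21 − 5.33 = 4.88; fold change = 2^-4.88 = 0.034
Pik2: ΔΔCt = (24.68−22.27) − (20.34−21.87) = 2.41 − (-1.53) = 3.94; fold change = 2^-3.94 = 0.065
Hspa10: ΔΔCt = (31.48−22.27) − (32.00−21.87) = 9.21 − 10.13 = -0.92; fold change = 2^0.92 = 1.892
Casp8 has the largest |ΔΔCt| = 4.88.

0.034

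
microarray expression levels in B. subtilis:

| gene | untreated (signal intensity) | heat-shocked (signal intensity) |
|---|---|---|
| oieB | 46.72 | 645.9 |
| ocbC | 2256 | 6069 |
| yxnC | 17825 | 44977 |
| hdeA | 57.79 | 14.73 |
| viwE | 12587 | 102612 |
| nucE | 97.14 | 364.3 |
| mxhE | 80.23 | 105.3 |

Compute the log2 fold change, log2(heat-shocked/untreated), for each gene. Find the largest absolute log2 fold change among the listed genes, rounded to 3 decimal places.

log2(645.9/46.72) = 3.789  (oieB)
log2(6069/2256) = 1.428  (ocbC)
log2(44977/17825) = 1.335  (yxnC)
log2(14.73/57.79) = -1.972  (hdeA)
log2(102612/12587) = 3.027  (viwE)
log2(364.3/97.14) = 1.907  (nucE)
log2(105.3/80.23) = 0.392  (mxhE)
The largest magnitude belongs to oieB.

3.789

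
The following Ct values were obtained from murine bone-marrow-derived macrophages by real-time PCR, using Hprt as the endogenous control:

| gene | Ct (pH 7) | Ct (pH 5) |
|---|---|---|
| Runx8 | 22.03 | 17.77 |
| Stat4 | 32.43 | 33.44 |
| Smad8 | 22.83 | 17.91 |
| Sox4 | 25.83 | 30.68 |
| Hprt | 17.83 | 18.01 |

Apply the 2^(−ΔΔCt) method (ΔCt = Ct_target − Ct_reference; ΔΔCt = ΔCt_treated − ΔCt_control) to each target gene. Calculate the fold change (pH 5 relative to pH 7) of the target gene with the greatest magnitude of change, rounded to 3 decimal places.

34.297

Runx8: ΔΔCt = (17.77−18.01) − (22.03−17.83) = -0.24 − 4.20 = -4.44; fold change = 2^4.44 = 21.706
Stat4: ΔΔCt = (33.44−18.01) − (32.43−17.83) = 15.43 − 14.60 = 0.83; fold change = 2^-0.83 = 0.563
Smad8: ΔΔCt = (17.91−18.01) − (22.83−17.83) = -0.10 − 5.00 = -5.10; fold change = 2^5.10 = 34.297
Sox4: ΔΔCt = (30.68−18.01) − (25.83−17.83) = 12.67 − 8.00 = 4.67; fold change = 2^-4.67 = 0.039
Smad8 has the largest |ΔΔCt| = 5.10.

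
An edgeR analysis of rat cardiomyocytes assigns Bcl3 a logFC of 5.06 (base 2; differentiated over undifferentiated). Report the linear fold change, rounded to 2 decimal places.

Fold change = 2^(5.06) = 33.359

33.36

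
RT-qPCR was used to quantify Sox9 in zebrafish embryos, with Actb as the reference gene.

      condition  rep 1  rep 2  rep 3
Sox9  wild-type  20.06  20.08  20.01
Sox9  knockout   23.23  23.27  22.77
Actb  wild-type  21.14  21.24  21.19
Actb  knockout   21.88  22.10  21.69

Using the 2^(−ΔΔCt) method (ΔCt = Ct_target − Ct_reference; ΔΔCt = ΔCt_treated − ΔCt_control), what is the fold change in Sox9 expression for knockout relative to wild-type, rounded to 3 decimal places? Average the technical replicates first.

0.198

Mean Ct: Sox9 wild-type 20.050; Sox9 knockout 23.090; Actb wild-type 21.190; Actb knockout 21.890
ΔCt(wild-type) = 20.050 − 21.190 = -1.140
ΔCt(knockout) = 23.090 − 21.890 = 1.200
ΔΔCt = 1.200 − (-1.140) = 2.340
Fold change = 2^(−2.340) = 0.1975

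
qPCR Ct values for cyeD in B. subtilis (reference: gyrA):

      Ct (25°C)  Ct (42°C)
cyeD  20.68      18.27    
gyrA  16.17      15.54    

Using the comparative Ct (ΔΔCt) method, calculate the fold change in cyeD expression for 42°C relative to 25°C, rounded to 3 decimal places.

3.434

ΔCt(25°C) = 20.680 − 16.170 = 4.510
ΔCt(42°C) = 18.270 − 15.540 = 2.730
ΔΔCt = 2.730 − 4.510 = -1.780
Fold change = 2^(−(-1.780)) = 2^1.780 = 3.4343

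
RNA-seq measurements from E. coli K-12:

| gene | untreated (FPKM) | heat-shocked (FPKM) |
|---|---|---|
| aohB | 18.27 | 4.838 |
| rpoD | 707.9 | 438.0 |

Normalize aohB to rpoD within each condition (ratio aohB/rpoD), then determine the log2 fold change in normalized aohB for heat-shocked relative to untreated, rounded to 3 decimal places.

-1.224

aohB/rpoD (untreated) = 18.27 / 707.9 = 0.025809
aohB/rpoD (heat-shocked) = 4.838 / 438.0 = 0.011046
Fold change = 0.011046 / 0.025809 = 0.4280
log2(0.4280) = -1.2244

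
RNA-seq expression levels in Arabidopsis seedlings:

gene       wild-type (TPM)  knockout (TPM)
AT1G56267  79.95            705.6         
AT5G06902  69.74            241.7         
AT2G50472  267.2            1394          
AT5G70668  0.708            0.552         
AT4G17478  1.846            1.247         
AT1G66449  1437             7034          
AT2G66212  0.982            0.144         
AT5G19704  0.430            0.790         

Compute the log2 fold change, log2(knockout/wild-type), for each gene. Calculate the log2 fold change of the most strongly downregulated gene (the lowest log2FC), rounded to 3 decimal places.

log2(705.6/79.95) = 3.142  (AT1G56267)
log2(241.7/69.74) = 1.793  (AT5G06902)
log2(1394/267.2) = 2.383  (AT2G50472)
log2(0.552/0.708) = -0.359  (AT5G70668)
log2(1.247/1.846) = -0.566  (AT4G17478)
log2(7034/1437) = 2.291  (AT1G66449)
log2(0.144/0.982) = -2.770  (AT2G66212)
log2(0.790/0.430) = 0.878  (AT5G19704)
AT2G66212 is most strongly downregulated.

-2.770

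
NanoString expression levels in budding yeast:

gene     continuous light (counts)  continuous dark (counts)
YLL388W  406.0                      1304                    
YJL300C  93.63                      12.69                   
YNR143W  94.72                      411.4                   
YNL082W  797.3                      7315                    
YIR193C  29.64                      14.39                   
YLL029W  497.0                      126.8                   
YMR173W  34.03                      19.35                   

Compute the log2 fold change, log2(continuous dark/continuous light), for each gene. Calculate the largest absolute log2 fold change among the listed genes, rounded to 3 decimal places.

log2(1304/406.0) = 1.683  (YLL388W)
log2(12.69/93.63) = -2.883  (YJL300C)
log2(411.4/94.72) = 2.119  (YNR143W)
log2(7315/797.3) = 3.198  (YNL082W)
log2(14.39/29.64) = -1.042  (YIR193C)
log2(126.8/497.0) = -1.971  (YLL029W)
log2(19.35/34.03) = -0.814  (YMR173W)
The largest magnitude belongs to YNL082W.

3.198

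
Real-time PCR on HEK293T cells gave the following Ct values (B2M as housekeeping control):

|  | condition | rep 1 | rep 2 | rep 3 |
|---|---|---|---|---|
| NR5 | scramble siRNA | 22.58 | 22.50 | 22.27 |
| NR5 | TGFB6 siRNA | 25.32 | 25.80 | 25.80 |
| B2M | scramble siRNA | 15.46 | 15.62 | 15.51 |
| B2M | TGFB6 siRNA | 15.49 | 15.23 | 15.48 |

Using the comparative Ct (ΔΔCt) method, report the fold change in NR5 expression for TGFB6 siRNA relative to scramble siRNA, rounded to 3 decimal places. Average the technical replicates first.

Mean Ct: NR5 scramble siRNA 22.450; NR5 TGFB6 siRNA 25.640; B2M scramble siRNA 15.530; B2M TGFB6 siRNA 15.400
ΔCt(scramble siRNA) = 22.450 − 15.530 = 6.920
ΔCt(TGFB6 siRNA) = 25.640 − 15.400 = 10.240
ΔΔCt = 10.240 − 6.920 = 3.320
Fold change = 2^(−3.320) = 0.1001

0.100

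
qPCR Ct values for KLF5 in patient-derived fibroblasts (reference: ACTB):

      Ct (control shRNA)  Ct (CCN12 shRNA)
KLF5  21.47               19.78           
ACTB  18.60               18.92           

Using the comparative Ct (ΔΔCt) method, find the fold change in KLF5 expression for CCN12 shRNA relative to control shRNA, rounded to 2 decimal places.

4.03

ΔCt(control shRNA) = 21.470 − 18.600 = 2.870
ΔCt(CCN12 shRNA) = 19.780 − 18.920 = 0.860
ΔΔCt = 0.860 − 2.870 = -2.010
Fold change = 2^(−(-2.010)) = 2^2.010 = 4.028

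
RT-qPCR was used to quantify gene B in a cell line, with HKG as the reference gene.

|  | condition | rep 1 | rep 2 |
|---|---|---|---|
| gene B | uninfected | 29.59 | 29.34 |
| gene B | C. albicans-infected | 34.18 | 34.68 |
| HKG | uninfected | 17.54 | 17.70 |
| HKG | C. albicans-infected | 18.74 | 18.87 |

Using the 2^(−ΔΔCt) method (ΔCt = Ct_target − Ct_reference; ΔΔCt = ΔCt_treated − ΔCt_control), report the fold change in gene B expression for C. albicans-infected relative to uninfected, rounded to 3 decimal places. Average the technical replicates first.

Mean Ct: gene B uninfected 29.465; gene B C. albicans-infected 34.430; HKG uninfected 17.620; HKG C. albicans-infected 18.805
ΔCt(uninfected) = 29.465 − 17.620 = 11.845
ΔCt(C. albicans-infected) = 34.430 − 18.805 = 15.625
ΔΔCt = 15.625 − 11.845 = 3.780
Fold change = 2^(−3.780) = 0.0728

0.073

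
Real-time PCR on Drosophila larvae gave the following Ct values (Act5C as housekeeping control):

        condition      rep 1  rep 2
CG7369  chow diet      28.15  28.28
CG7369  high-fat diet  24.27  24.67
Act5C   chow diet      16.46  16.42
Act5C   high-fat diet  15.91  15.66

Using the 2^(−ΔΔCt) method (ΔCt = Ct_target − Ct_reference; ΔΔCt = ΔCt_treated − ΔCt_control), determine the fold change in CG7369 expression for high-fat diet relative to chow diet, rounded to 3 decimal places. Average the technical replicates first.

Mean Ct: CG7369 chow diet 28.215; CG7369 high-fat diet 24.470; Act5C chow diet 16.440; Act5C high-fat diet 15.785
ΔCt(chow diet) = 28.215 − 16.440 = 11.775
ΔCt(high-fat diet) = 24.470 − 15.785 = 8.685
ΔΔCt = 8.685 − 11.775 = -3.090
Fold change = 2^(−(-3.090)) = 2^3.090 = 8.5150

8.515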